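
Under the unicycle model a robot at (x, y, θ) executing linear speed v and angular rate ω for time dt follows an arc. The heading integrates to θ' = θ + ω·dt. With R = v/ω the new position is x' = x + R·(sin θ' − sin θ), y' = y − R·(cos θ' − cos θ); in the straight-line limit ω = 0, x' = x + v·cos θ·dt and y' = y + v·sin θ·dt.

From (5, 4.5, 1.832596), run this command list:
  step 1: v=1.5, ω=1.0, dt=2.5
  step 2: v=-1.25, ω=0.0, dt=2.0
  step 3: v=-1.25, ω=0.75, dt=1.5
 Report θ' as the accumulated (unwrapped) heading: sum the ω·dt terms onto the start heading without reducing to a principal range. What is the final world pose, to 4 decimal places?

step 1: θ'=4.3326 (R=1.5000) → pose (2.1580, 4.6679, 4.3326)
step 2: θ'=4.3326 (straight) → pose (3.0848, 6.9897, 4.3326)
step 3: θ'=5.4576 (R=-1.6667) → pose (2.7618, 8.7378, 5.4576)

(2.7618, 8.7378, 5.4576)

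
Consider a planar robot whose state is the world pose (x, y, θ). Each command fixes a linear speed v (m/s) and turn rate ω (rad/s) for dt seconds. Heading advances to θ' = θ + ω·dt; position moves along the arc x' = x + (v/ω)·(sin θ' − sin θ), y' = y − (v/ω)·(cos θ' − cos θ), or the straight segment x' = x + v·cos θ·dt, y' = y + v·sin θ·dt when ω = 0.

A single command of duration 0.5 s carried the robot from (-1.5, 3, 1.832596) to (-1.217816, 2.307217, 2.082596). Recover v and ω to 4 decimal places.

Δθ = 2.082596 − 1.832596 = 0.250000
ω = Δθ/dt = 0.250000/0.5 = 0.5000
R = −Δy/(cos θ' − cos θ) = -3.0000
v = R·ω = -3.0000·0.5000 = -1.5000

v = -1.5000, ω = 0.5000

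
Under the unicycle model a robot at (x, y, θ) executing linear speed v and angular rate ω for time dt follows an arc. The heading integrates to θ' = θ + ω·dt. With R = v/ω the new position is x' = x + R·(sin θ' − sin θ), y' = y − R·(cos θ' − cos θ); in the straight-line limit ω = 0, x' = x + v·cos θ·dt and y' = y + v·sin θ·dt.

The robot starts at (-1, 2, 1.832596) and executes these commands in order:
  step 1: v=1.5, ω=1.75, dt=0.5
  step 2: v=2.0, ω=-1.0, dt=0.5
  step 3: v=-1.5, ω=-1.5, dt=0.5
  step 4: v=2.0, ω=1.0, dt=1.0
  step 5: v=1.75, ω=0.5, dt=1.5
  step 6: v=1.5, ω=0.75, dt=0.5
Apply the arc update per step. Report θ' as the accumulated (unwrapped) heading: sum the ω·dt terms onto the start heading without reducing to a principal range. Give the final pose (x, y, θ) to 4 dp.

step 1: θ'=2.7076 (R=0.8571) → pose (-1.4675, 2.5558, 2.7076)
step 2: θ'=2.2076 (R=-2.0000) → pose (-2.2345, 3.1812, 2.2076)
step 3: θ'=1.4576 (R=1.0000) → pose (-2.0449, 2.4736, 1.4576)
step 4: θ'=2.4576 (R=2.0000) → pose (-2.7683, 4.2496, 2.4576)
step 5: θ'=3.2076 (R=3.5000) → pose (-5.2108, 5.0293, 3.2076)
step 6: θ'=3.5826 (R=2.0000) → pose (-5.9326, 4.8423, 3.5826)

(-5.9326, 4.8423, 3.5826)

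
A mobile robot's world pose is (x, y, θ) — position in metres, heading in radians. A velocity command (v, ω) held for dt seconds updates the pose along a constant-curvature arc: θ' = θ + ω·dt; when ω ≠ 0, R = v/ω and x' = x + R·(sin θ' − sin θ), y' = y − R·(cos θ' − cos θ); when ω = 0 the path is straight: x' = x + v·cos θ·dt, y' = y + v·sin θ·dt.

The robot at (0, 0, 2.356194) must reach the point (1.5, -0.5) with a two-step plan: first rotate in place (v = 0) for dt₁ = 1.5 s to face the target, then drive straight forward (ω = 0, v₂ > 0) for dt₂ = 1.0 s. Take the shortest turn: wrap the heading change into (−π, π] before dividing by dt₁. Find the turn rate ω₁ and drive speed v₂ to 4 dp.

heading to target = atan2(-0.5−0, 1.5−0) = -0.3218
Δθ = wrap(-0.3218 − 2.3562) = -2.6779; ω₁ = Δθ/dt₁ = -1.7853
distance = √((1.5−0)² + (-0.5−0)²) = 1.5811; v₂ = distance/dt₂ = 1.5811

ω₁ = -1.7853, v₂ = 1.5811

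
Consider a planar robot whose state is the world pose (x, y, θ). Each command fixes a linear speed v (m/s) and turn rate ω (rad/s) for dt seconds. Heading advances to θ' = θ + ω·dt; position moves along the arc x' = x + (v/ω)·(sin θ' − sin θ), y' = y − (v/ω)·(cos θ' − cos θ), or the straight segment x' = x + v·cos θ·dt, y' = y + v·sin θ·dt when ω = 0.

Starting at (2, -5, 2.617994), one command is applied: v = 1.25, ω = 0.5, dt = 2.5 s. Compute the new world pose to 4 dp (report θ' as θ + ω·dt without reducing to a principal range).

(-0.9105, -5.2961, 3.8680)

θ' = 2.6180 + 0.5·2.5 = 3.8680
R = v/ω = 1.25/0.5 = 2.5000
x' = 2 + 2.5000·(sin 3.8680 − sin 2.6180) = -0.9105
y' = -5 − 2.5000·(cos 3.8680 − cos 2.6180) = -5.2961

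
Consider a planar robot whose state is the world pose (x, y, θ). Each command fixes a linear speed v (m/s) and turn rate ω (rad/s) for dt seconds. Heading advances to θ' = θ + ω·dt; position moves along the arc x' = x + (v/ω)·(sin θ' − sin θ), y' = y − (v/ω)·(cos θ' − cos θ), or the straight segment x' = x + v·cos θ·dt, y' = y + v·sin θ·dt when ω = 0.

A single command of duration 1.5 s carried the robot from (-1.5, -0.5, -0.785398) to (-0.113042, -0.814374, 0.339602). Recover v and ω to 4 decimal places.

Δθ = 0.339602 − -0.785398 = 1.125000
ω = Δθ/dt = 1.125000/1.5 = 0.7500
R = Δx/(sin θ' − sin θ) = 1.3333
v = R·ω = 1.3333·0.7500 = 1.0000

v = 1.0000, ω = 0.7500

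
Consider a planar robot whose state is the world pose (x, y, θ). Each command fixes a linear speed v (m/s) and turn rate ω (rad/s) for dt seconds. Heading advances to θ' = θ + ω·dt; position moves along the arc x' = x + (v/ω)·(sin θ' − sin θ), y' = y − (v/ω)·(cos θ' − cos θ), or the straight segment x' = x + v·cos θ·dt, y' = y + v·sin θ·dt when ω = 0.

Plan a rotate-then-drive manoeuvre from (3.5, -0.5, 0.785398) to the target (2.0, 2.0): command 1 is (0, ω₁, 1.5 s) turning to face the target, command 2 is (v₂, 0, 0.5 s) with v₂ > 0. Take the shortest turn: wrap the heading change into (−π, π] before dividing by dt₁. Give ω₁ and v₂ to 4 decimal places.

heading to target = atan2(2−-0.5, 2−3.5) = 2.1112
Δθ = wrap(2.1112 − 0.7854) = 1.3258; ω₁ = Δθ/dt₁ = 0.8839
distance = √((2−3.5)² + (2−-0.5)²) = 2.9155; v₂ = distance/dt₂ = 5.8310

ω₁ = 0.8839, v₂ = 5.8310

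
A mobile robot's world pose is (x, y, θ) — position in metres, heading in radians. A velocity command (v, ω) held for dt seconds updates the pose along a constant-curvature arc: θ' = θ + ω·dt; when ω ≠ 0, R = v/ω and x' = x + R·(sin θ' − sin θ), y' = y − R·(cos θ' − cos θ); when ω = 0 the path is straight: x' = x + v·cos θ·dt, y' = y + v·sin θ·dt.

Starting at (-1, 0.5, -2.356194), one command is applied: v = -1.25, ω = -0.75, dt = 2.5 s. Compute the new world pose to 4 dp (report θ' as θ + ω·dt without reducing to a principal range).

θ' = -2.3562 + -0.75·2.5 = -4.2312
R = v/ω = -1.25/-0.75 = 1.6667
x' = -1 + 1.6667·(sin -4.2312 − sin -2.3562) = 1.6559
y' = 0.5 − 1.6667·(cos -4.2312 − cos -2.3562) = 0.0929

(1.6559, 0.0929, -4.2312)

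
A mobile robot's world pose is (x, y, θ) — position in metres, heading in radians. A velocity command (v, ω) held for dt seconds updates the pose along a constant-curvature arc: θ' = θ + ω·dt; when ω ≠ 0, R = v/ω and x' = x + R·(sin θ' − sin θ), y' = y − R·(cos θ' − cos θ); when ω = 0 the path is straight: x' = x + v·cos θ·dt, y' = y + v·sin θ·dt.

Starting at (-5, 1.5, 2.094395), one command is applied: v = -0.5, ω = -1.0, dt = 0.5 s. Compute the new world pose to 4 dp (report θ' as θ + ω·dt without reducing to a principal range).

(-4.9332, 1.2618, 1.5944)

θ' = 2.0944 + -1.0·0.5 = 1.5944
R = v/ω = -0.5/-1.0 = 0.5000
x' = -5 + 0.5000·(sin 1.5944 − sin 2.0944) = -4.9332
y' = 1.5 − 0.5000·(cos 1.5944 − cos 2.0944) = 1.2618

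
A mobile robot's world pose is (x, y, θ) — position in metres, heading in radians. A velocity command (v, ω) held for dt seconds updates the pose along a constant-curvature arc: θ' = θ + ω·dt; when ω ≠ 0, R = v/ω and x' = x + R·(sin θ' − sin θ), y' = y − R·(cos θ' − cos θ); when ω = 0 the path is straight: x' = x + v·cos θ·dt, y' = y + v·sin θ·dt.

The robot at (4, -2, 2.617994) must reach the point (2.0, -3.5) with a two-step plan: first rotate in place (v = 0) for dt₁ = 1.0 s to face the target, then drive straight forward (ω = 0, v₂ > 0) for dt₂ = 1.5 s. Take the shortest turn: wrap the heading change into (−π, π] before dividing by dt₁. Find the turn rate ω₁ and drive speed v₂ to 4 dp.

ω₁ = 1.1671, v₂ = 1.6667

heading to target = atan2(-3.5−-2, 2−4) = -2.4981
Δθ = wrap(-2.4981 − 2.6180) = 1.1671; ω₁ = Δθ/dt₁ = 1.1671
distance = √((2−4)² + (-3.5−-2)²) = 2.5000; v₂ = distance/dt₂ = 1.6667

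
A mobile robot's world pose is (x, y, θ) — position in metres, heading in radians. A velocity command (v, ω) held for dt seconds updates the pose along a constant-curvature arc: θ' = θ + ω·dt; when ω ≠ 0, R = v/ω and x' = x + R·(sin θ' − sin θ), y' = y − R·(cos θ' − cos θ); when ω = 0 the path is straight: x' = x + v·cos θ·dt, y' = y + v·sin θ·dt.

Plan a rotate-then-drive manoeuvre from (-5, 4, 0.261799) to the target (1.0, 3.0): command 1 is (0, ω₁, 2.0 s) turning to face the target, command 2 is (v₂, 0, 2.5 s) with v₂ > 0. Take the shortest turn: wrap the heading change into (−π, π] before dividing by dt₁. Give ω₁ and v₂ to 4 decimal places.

heading to target = atan2(3−4, 1−-5) = -0.1651
Δθ = wrap(-0.1651 − 0.2618) = -0.4269; ω₁ = Δθ/dt₁ = -0.2135
distance = √((1−-5)² + (3−4)²) = 6.0828; v₂ = distance/dt₂ = 2.4331

ω₁ = -0.2135, v₂ = 2.4331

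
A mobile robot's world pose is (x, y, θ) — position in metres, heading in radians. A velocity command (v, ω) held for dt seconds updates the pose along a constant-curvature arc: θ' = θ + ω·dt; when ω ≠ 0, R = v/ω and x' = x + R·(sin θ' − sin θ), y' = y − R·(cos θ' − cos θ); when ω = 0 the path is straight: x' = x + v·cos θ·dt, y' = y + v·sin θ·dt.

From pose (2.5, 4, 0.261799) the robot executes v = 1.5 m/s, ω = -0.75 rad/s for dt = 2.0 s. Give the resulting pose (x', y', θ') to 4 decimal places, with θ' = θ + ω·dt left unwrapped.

θ' = 0.2618 + -0.75·2.0 = -1.2382
R = v/ω = 1.5/-0.75 = -2.0000
x' = 2.5 + -2.0000·(sin -1.2382 − sin 0.2618) = 4.9080
y' = 4 − -2.0000·(cos -1.2382 − cos 0.2618) = 2.7211

(4.9080, 2.7211, -1.2382)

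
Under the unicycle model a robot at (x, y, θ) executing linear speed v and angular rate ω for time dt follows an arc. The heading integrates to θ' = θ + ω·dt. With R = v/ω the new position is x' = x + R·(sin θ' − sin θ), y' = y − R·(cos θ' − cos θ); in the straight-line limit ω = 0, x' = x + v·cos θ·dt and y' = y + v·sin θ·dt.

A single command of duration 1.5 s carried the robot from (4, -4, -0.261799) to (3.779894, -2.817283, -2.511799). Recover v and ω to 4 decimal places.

v = -1.0000, ω = -1.5000

Δθ = -2.511799 − -0.261799 = -2.250000
ω = Δθ/dt = -2.250000/1.5 = -1.5000
R = −Δy/(cos θ' − cos θ) = 0.6667
v = R·ω = 0.6667·-1.5000 = -1.0000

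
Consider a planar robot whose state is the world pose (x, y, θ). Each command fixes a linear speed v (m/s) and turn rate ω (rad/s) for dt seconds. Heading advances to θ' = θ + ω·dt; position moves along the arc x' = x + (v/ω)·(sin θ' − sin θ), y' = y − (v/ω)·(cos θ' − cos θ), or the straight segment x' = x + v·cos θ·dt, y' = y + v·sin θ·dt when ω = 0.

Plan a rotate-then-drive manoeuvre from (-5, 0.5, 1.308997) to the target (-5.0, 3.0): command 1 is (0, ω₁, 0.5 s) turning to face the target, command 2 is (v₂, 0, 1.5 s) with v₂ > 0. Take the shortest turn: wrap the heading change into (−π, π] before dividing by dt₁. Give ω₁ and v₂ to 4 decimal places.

heading to target = atan2(3−0.5, -5−-5) = 1.5708
Δθ = wrap(1.5708 − 1.3090) = 0.2618; ω₁ = Δθ/dt₁ = 0.5236
distance = √((-5−-5)² + (3−0.5)²) = 2.5000; v₂ = distance/dt₂ = 1.6667

ω₁ = 0.5236, v₂ = 1.6667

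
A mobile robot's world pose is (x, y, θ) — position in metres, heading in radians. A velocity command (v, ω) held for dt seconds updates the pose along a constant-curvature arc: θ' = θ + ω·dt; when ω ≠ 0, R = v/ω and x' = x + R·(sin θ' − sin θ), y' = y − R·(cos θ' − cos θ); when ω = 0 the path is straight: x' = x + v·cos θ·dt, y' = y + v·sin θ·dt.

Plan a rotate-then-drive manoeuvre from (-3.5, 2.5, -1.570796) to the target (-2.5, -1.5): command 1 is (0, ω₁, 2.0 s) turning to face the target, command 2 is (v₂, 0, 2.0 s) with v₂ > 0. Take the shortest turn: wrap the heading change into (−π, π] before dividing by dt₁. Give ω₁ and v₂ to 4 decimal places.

heading to target = atan2(-1.5−2.5, -2.5−-3.5) = -1.3258
Δθ = wrap(-1.3258 − -1.5708) = 0.2450; ω₁ = Δθ/dt₁ = 0.1225
distance = √((-2.5−-3.5)² + (-1.5−2.5)²) = 4.1231; v₂ = distance/dt₂ = 2.0616

ω₁ = 0.1225, v₂ = 2.0616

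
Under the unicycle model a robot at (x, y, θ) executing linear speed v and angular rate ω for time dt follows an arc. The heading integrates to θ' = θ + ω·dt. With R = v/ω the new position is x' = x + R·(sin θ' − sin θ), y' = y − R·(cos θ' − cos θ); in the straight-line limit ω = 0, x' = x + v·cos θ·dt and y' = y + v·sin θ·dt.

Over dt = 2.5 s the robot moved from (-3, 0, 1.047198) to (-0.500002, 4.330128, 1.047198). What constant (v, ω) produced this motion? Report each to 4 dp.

v = 2.0000, ω = 0.0000

Δθ = 1.047198 − 1.047198 = 0.000000
ω = Δθ/dt = 0.000000/2.5 = 0.0000
ω = 0 → v = (Δx·cos θ + Δy·sin θ)/dt = 2.0000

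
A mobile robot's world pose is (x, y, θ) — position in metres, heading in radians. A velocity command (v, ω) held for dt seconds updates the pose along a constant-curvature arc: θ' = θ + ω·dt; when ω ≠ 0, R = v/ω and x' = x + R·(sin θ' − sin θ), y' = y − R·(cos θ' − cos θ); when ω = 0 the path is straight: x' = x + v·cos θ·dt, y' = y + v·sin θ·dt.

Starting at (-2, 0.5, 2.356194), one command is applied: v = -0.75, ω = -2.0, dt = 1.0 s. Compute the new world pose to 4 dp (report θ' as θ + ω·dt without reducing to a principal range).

θ' = 2.3562 + -2.0·1.0 = 0.3562
R = v/ω = -0.75/-2.0 = 0.3750
x' = -2 + 0.3750·(sin 0.3562 − sin 2.3562) = -2.1344
y' = 0.5 − 0.3750·(cos 0.3562 − cos 2.3562) = -0.1166

(-2.1344, -0.1166, 0.3562)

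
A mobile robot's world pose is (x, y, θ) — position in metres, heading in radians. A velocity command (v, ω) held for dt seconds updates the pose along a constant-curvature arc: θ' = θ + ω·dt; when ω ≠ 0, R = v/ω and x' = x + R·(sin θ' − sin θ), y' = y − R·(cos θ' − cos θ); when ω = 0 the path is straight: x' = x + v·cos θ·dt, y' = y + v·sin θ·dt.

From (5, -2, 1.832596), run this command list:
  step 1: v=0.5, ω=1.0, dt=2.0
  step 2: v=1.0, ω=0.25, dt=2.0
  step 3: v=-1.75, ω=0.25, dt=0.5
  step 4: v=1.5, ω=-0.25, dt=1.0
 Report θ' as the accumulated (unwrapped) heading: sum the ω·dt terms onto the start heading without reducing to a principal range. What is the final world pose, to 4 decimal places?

(2.7508, -3.9023, 4.2076)

step 1: θ'=3.8326 (R=0.5000) → pose (4.1984, -1.7441, 3.8326)
step 2: θ'=4.3326 (R=4.0000) → pose (3.0327, -3.3436, 4.3326)
step 3: θ'=4.4576 (R=-7.0000) → pose (3.3055, -2.5128, 4.4576)
step 4: θ'=4.2076 (R=-6.0000) → pose (2.7508, -3.9023, 4.2076)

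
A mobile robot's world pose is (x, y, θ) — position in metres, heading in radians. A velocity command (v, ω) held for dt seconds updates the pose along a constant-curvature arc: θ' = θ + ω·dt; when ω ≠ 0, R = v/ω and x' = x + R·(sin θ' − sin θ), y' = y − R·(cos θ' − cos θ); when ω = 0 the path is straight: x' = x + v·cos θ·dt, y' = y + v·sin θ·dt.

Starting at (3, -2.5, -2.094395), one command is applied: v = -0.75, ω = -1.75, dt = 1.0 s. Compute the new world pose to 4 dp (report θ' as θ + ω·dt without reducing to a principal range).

θ' = -2.0944 + -1.75·1.0 = -3.8444
R = v/ω = -0.75/-1.75 = 0.4286
x' = 3 + 0.4286·(sin -3.8444 − sin -2.0944) = 3.6482
y' = -2.5 − 0.4286·(cos -3.8444 − cos -2.0944) = -2.3873

(3.6482, -2.3873, -3.8444)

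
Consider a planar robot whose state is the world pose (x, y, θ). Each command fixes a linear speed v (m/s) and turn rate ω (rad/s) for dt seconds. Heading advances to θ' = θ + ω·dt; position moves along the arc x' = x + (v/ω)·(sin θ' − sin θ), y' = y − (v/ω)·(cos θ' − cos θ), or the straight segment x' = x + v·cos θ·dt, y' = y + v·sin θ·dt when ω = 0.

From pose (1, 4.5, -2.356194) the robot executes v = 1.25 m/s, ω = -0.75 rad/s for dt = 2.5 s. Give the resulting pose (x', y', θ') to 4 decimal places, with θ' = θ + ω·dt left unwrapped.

(-1.6559, 4.9071, -4.2312)

θ' = -2.3562 + -0.75·2.5 = -4.2312
R = v/ω = 1.25/-0.75 = -1.6667
x' = 1 + -1.6667·(sin -4.2312 − sin -2.3562) = -1.6559
y' = 4.5 − -1.6667·(cos -4.2312 − cos -2.3562) = 4.9071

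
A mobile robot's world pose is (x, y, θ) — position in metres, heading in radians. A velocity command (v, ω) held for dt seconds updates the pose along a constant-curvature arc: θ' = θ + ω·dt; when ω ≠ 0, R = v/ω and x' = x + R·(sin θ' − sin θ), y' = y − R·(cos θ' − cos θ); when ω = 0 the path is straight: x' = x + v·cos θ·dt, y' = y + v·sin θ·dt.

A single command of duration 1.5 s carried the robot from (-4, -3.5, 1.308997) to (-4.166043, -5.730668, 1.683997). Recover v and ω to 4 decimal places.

Δθ = 1.683997 − 1.308997 = 0.375000
ω = Δθ/dt = 0.375000/1.5 = 0.2500
R = −Δy/(cos θ' − cos θ) = -6.0000
v = R·ω = -6.0000·0.2500 = -1.5000

v = -1.5000, ω = 0.2500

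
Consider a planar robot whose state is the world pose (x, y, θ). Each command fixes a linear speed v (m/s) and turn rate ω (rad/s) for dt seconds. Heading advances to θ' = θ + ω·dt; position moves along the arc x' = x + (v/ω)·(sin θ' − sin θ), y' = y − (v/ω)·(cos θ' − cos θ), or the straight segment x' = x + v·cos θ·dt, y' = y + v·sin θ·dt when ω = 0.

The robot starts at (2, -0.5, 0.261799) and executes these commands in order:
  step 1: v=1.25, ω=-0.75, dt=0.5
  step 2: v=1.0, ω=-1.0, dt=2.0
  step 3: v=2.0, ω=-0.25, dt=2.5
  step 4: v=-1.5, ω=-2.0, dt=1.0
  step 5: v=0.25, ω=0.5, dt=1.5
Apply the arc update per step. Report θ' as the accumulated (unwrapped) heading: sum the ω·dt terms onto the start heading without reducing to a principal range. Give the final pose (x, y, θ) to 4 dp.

step 1: θ'=-0.1132 (R=-1.6667) → pose (2.6196, -0.4539, -0.1132)
step 2: θ'=-2.1132 (R=-1.0000) → pose (3.3631, -1.9637, -2.1132)
step 3: θ'=-2.7382 (R=-8.0000) → pose (-0.3483, -5.1920, -2.7382)
step 4: θ'=-4.7382 (R=0.7500) → pose (0.6959, -5.9011, -4.7382)
step 5: θ'=-3.9882 (R=0.5000) → pose (0.5705, -5.5570, -3.9882)

(0.5705, -5.5570, -3.9882)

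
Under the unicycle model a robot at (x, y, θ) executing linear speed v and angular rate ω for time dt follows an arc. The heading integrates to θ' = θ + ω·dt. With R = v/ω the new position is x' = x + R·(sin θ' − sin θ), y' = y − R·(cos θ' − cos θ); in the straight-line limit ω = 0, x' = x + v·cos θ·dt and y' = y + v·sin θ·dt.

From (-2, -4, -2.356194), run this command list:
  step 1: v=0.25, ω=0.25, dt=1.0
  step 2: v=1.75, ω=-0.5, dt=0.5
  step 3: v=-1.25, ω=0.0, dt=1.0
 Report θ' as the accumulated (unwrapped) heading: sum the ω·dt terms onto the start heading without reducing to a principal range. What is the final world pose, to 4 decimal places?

(-1.8044, -4.0023, -2.3562)

step 1: θ'=-2.1062 (R=1.0000) → pose (-2.1530, -4.1969, -2.1062)
step 2: θ'=-2.3562 (R=-3.5000) → pose (-2.6883, -4.8862, -2.3562)
step 3: θ'=-2.3562 (straight) → pose (-1.8044, -4.0023, -2.3562)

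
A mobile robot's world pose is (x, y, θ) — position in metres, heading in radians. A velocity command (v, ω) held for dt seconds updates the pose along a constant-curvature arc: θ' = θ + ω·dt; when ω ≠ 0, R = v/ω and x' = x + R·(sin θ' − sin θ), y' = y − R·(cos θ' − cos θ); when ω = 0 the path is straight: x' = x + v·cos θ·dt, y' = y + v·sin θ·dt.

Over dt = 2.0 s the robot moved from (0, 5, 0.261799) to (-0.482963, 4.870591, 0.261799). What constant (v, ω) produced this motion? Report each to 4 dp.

v = -0.2500, ω = 0.0000

Δθ = 0.261799 − 0.261799 = 0.000000
ω = Δθ/dt = 0.000000/2.0 = 0.0000
ω = 0 → v = (Δx·cos θ + Δy·sin θ)/dt = -0.2500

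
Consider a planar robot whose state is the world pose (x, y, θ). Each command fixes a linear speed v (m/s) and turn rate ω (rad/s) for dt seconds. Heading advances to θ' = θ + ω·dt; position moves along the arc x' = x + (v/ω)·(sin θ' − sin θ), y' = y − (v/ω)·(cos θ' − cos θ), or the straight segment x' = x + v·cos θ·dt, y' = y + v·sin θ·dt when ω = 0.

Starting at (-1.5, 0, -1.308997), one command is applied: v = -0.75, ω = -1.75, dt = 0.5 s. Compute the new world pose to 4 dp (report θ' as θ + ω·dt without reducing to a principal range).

(-1.4365, 0.3576, -2.1840)

θ' = -1.3090 + -1.75·0.5 = -2.1840
R = v/ω = -0.75/-1.75 = 0.4286
x' = -1.5 + 0.4286·(sin -2.1840 − sin -1.3090) = -1.4365
y' = 0 − 0.4286·(cos -2.1840 − cos -1.3090) = 0.3576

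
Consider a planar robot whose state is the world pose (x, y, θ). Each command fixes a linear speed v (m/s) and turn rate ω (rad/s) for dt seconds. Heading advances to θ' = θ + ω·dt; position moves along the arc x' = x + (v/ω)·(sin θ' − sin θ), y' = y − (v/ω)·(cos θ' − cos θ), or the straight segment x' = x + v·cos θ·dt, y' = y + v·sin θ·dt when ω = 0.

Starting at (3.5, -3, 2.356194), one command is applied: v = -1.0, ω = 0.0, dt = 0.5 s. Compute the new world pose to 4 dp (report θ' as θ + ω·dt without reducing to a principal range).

(3.8536, -3.3536, 2.3562)

θ' = 2.3562 + 0.0·0.5 = 2.3562
ω = 0 → straight: x' = 3.5 + -1.0·cos(2.3562)·0.5 = 3.8536
y' = -3 + -1.0·sin(2.3562)·0.5 = -3.3536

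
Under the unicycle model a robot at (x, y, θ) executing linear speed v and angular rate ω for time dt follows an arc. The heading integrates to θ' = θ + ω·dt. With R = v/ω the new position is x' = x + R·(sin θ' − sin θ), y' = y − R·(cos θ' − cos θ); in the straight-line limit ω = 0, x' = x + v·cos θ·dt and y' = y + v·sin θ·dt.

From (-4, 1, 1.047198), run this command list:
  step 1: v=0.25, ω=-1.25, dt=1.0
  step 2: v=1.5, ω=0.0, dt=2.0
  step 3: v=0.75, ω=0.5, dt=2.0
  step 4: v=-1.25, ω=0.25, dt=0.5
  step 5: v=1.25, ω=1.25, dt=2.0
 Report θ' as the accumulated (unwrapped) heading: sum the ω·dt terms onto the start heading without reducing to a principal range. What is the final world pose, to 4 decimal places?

(-0.9543, 2.0046, 3.4222)

step 1: θ'=-0.2028 (R=-0.2000) → pose (-3.7865, 1.0959, -0.2028)
step 2: θ'=-0.2028 (straight) → pose (-0.8480, 0.4917, -0.2028)
step 3: θ'=0.7972 (R=1.5000) → pose (0.5272, 0.9128, 0.7972)
step 4: θ'=0.9222 (R=-5.0000) → pose (0.1196, 0.4396, 0.9222)
step 5: θ'=3.4222 (R=1.0000) → pose (-0.9543, 2.0046, 3.4222)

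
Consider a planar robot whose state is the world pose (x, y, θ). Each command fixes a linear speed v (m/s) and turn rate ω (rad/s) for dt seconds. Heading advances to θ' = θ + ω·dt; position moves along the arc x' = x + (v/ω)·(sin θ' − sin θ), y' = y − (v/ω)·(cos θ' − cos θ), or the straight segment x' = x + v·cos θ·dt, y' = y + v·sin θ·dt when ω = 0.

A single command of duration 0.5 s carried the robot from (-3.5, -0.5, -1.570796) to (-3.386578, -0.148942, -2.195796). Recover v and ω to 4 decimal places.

Δθ = -2.195796 − -1.570796 = -0.625000
ω = Δθ/dt = -0.625000/0.5 = -1.2500
R = −Δy/(cos θ' − cos θ) = 0.6000
v = R·ω = 0.6000·-1.2500 = -0.7500

v = -0.7500, ω = -1.2500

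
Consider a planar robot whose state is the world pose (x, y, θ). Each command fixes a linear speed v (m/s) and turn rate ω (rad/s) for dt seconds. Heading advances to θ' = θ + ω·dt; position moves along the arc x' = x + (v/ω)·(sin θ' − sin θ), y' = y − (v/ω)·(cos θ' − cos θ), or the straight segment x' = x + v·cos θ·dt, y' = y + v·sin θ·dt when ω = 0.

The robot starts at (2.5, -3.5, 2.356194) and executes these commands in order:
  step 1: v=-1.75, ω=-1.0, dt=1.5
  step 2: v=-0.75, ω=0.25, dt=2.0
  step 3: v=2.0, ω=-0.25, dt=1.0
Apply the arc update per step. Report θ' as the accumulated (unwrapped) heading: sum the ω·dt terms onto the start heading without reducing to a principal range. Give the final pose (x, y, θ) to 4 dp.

(2.5838, -5.3304, 1.1062)

step 1: θ'=0.8562 (R=1.7500) → pose (2.5844, -5.8842, 0.8562)
step 2: θ'=1.3562 (R=-3.0000) → pose (1.9193, -7.2113, 1.3562)
step 3: θ'=1.1062 (R=-8.0000) → pose (2.5838, -5.3304, 1.1062)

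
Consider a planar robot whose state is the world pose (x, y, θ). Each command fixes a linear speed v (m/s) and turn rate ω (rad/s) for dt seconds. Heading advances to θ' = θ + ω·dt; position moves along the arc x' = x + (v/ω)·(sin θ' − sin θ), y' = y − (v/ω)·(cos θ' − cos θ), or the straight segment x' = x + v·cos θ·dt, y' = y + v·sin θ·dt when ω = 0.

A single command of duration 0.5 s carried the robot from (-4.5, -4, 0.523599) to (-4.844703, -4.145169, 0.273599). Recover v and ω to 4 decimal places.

v = -0.7500, ω = -0.5000

Δθ = 0.273599 − 0.523599 = -0.250000
ω = Δθ/dt = -0.250000/0.5 = -0.5000
R = Δx/(sin θ' − sin θ) = 1.5000
v = R·ω = 1.5000·-0.5000 = -0.7500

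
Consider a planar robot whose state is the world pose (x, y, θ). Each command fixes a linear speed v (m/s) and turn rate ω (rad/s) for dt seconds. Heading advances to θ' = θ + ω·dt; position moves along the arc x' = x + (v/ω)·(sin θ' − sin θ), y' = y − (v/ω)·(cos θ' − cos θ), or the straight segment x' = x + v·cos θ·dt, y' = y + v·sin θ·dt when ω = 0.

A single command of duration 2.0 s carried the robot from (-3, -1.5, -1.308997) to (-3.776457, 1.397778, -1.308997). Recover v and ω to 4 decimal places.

v = -1.5000, ω = 0.0000

Δθ = -1.308997 − -1.308997 = 0.000000
ω = Δθ/dt = 0.000000/2.0 = 0.0000
ω = 0 → v = (Δx·cos θ + Δy·sin θ)/dt = -1.5000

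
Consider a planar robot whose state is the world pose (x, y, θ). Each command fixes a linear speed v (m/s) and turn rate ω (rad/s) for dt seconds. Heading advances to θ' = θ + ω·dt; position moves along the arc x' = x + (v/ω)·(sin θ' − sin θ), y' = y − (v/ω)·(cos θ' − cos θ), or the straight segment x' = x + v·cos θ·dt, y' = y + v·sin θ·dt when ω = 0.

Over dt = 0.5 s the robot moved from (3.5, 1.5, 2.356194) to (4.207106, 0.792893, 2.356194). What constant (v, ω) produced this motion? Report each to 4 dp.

Δθ = 2.356194 − 2.356194 = 0.000000
ω = Δθ/dt = 0.000000/0.5 = 0.0000
ω = 0 → v = (Δx·cos θ + Δy·sin θ)/dt = -2.0000

v = -2.0000, ω = 0.0000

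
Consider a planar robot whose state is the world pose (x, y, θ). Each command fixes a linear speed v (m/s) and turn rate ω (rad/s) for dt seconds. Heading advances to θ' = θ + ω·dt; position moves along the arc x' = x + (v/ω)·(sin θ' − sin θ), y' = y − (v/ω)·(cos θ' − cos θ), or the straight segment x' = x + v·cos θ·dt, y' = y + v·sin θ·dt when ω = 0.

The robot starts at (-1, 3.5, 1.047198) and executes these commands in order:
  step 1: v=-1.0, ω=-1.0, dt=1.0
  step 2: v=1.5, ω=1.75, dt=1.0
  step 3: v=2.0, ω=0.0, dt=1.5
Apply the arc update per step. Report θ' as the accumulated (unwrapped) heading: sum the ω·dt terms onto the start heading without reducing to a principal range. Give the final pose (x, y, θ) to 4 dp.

step 1: θ'=0.0472 (R=1.0000) → pose (-1.8188, 3.0011, 0.0472)
step 2: θ'=1.7972 (R=0.8571) → pose (-1.0240, 4.0497, 1.7972)
step 3: θ'=1.7972 (straight) → pose (-1.6974, 6.9731, 1.7972)

(-1.6974, 6.9731, 1.7972)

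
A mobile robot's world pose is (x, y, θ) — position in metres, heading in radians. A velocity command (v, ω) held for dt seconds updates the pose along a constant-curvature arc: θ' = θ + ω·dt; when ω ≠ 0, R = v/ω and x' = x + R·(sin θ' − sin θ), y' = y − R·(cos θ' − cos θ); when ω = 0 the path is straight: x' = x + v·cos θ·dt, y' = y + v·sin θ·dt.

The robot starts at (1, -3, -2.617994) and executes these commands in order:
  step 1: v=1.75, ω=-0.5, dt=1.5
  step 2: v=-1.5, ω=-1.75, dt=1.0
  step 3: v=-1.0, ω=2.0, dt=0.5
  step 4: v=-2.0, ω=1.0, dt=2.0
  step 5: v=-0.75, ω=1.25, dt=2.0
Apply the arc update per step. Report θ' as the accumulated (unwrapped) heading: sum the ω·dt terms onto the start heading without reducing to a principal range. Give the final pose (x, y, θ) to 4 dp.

step 1: θ'=-3.3680 (R=-3.5000) → pose (-1.5357, -3.3796, -3.3680)
step 2: θ'=-5.1180 (R=0.8571) → pose (-0.9405, -4.5531, -5.1180)
step 3: θ'=-4.1180 (R=-0.5000) → pose (-0.8953, -5.0304, -4.1180)
step 4: θ'=-2.1180 (R=-2.0000) → pose (2.4697, -4.9509, -2.1180)
step 5: θ'=0.3820 (R=-0.6000) → pose (1.7336, -4.0820, 0.3820)

(1.7336, -4.0820, 0.3820)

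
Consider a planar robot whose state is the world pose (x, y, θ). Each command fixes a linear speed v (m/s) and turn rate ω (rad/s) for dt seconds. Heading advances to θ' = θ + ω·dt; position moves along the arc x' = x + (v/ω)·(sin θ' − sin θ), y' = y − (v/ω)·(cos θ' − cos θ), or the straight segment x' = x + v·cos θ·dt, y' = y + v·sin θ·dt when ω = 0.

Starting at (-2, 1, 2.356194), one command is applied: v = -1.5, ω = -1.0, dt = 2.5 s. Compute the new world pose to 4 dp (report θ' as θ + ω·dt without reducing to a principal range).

(-3.2756, -1.5452, -0.1438)

θ' = 2.3562 + -1.0·2.5 = -0.1438
R = v/ω = -1.5/-1.0 = 1.5000
x' = -2 + 1.5000·(sin -0.1438 − sin 2.3562) = -3.2756
y' = 1 − 1.5000·(cos -0.1438 − cos 2.3562) = -1.5452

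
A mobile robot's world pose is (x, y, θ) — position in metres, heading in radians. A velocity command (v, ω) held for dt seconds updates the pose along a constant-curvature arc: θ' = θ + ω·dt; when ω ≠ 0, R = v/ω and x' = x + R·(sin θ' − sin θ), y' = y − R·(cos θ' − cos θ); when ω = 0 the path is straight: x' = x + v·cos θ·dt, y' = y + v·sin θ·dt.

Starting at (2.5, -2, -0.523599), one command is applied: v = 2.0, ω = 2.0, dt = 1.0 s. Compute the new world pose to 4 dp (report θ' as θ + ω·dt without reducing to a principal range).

θ' = -0.5236 + 2.0·1.0 = 1.4764
R = v/ω = 2.0/2.0 = 1.0000
x' = 2.5 + 1.0000·(sin 1.4764 − sin -0.5236) = 3.9955
y' = -2 − 1.0000·(cos 1.4764 − cos -0.5236) = -1.2282

(3.9955, -1.2282, 1.4764)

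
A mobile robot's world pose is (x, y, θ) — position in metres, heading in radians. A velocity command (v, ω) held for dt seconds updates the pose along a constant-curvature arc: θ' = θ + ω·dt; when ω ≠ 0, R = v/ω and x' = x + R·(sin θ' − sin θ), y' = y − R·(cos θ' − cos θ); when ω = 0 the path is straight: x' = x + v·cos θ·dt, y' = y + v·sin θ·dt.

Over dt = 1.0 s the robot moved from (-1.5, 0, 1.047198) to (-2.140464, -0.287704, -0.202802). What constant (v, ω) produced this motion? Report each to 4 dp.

Δθ = -0.202802 − 1.047198 = -1.250000
ω = Δθ/dt = -1.250000/1.0 = -1.2500
R = Δx/(sin θ' − sin θ) = 0.6000
v = R·ω = 0.6000·-1.2500 = -0.7500

v = -0.7500, ω = -1.2500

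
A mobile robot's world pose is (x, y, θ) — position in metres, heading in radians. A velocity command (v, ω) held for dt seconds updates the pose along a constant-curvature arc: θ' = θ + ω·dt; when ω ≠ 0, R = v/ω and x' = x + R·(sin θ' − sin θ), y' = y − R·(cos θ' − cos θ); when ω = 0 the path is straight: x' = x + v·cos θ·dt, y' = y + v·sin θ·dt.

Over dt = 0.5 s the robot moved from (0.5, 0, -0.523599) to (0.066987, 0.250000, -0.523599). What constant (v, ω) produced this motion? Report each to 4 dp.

Δθ = -0.523599 − -0.523599 = 0.000000
ω = Δθ/dt = 0.000000/0.5 = 0.0000
ω = 0 → v = (Δx·cos θ + Δy·sin θ)/dt = -1.0000

v = -1.0000, ω = 0.0000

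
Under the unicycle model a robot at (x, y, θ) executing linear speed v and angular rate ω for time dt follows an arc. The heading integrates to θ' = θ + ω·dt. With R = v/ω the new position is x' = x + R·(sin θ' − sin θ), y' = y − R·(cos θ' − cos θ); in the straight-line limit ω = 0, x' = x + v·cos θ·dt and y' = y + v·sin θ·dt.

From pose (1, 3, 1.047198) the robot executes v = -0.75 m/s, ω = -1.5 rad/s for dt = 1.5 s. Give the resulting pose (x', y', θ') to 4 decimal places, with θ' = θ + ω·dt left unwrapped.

(0.1005, 3.0701, -1.2028)

θ' = 1.0472 + -1.5·1.5 = -1.2028
R = v/ω = -0.75/-1.5 = 0.5000
x' = 1 + 0.5000·(sin -1.2028 − sin 1.0472) = 0.1005
y' = 3 − 0.5000·(cos -1.2028 − cos 1.0472) = 3.0701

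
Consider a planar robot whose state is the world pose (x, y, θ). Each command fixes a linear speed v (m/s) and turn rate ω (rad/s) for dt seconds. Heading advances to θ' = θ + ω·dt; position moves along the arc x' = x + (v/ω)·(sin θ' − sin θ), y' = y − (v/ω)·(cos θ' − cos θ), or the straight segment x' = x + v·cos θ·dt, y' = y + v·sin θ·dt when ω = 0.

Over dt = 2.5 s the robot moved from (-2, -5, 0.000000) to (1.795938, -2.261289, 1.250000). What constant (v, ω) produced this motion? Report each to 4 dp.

Δθ = 1.250000 − 0.000000 = 1.250000
ω = Δθ/dt = 1.250000/2.5 = 0.5000
R = Δx/(sin θ' − sin θ) = 4.0000
v = R·ω = 4.0000·0.5000 = 2.0000

v = 2.0000, ω = 0.5000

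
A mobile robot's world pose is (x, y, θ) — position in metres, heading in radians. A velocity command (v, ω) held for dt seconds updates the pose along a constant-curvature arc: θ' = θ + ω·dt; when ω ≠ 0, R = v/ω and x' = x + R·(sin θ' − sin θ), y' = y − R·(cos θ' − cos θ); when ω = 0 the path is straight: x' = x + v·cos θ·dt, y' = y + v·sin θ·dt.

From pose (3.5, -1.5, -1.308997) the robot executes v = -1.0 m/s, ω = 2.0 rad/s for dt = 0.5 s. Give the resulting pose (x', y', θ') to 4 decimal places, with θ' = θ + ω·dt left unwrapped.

θ' = -1.3090 + 2.0·0.5 = -0.3090
R = v/ω = -1.0/2.0 = -0.5000
x' = 3.5 + -0.5000·(sin -0.3090 − sin -1.3090) = 3.1691
y' = -1.5 − -0.5000·(cos -0.3090 − cos -1.3090) = -1.1531

(3.1691, -1.1531, -0.3090)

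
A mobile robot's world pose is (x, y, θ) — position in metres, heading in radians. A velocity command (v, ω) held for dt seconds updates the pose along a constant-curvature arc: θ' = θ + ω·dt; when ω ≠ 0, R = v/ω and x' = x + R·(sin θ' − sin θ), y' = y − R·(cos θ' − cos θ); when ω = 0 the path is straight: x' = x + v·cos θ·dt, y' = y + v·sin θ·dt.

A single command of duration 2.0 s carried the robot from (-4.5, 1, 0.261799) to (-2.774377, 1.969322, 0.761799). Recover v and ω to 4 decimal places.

Δθ = 0.761799 − 0.261799 = 0.500000
ω = Δθ/dt = 0.500000/2.0 = 0.2500
R = Δx/(sin θ' − sin θ) = 4.0000
v = R·ω = 4.0000·0.2500 = 1.0000

v = 1.0000, ω = 0.2500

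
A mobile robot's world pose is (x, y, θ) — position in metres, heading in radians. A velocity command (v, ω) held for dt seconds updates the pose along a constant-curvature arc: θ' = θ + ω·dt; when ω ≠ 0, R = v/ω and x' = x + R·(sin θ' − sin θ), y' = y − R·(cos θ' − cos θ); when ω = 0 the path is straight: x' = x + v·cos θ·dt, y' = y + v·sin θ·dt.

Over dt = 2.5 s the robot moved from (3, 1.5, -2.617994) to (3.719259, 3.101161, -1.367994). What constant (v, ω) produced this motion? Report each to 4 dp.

v = -0.7500, ω = 0.5000

Δθ = -1.367994 − -2.617994 = 1.250000
ω = Δθ/dt = 1.250000/2.5 = 0.5000
R = −Δy/(cos θ' − cos θ) = -1.5000
v = R·ω = -1.5000·0.5000 = -0.7500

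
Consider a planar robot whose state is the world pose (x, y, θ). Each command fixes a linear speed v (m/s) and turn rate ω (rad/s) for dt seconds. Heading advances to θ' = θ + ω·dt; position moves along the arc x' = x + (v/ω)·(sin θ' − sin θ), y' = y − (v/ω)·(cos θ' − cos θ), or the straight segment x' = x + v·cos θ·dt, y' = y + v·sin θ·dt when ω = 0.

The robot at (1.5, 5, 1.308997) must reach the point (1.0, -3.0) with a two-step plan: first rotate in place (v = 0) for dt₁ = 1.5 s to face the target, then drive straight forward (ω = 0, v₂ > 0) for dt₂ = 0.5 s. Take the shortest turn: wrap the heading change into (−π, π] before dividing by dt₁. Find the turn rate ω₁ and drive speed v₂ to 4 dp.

heading to target = atan2(-3−5, 1−1.5) = -1.6332
Δθ = wrap(-1.6332 − 1.3090) = -2.9422; ω₁ = Δθ/dt₁ = -1.9615
distance = √((1−1.5)² + (-3−5)²) = 8.0156; v₂ = distance/dt₂ = 16.0312

ω₁ = -1.9615, v₂ = 16.0312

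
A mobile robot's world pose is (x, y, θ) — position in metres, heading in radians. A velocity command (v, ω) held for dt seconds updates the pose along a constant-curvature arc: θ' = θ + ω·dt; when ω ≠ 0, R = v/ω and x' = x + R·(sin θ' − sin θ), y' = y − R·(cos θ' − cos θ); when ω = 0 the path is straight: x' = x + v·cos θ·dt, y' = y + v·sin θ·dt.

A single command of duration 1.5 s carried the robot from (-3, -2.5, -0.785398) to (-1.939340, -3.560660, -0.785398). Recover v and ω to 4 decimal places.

Δθ = -0.785398 − -0.785398 = 0.000000
ω = Δθ/dt = 0.000000/1.5 = 0.0000
ω = 0 → v = (Δx·cos θ + Δy·sin θ)/dt = 1.0000

v = 1.0000, ω = 0.0000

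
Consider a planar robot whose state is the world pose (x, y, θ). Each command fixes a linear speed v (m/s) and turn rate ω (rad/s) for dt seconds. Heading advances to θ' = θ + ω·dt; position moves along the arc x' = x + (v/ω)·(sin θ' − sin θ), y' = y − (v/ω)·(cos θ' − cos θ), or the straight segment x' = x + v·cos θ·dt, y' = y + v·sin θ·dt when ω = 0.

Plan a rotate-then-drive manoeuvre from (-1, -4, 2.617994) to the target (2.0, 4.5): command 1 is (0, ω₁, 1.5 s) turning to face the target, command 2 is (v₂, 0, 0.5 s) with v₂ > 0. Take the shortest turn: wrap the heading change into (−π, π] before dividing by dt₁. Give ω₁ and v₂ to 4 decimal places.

ω₁ = -0.9243, v₂ = 18.0278

heading to target = atan2(4.5−-4, 2−-1) = 1.2315
Δθ = wrap(1.2315 − 2.6180) = -1.3865; ω₁ = Δθ/dt₁ = -0.9243
distance = √((2−-1)² + (4.5−-4)²) = 9.0139; v₂ = distance/dt₂ = 18.0278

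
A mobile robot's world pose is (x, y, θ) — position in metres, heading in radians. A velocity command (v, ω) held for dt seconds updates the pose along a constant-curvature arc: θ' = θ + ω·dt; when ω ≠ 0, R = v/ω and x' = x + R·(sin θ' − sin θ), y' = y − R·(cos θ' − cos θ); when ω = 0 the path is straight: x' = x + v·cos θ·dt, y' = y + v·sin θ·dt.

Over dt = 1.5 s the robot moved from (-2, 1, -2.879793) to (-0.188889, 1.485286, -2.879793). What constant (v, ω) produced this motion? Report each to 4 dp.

Δθ = -2.879793 − -2.879793 = 0.000000
ω = Δθ/dt = 0.000000/1.5 = 0.0000
ω = 0 → v = (Δx·cos θ + Δy·sin θ)/dt = -1.2500

v = -1.2500, ω = 0.0000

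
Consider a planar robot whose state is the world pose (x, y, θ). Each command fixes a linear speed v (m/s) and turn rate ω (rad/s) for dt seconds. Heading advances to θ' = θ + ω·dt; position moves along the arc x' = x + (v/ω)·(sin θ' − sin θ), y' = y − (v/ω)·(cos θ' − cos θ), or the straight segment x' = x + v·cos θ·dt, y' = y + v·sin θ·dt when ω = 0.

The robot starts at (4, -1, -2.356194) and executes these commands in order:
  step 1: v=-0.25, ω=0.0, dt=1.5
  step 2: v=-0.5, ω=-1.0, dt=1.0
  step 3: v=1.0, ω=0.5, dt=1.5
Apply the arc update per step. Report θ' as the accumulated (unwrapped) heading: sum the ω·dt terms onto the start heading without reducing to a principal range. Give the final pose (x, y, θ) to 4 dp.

step 1: θ'=-2.3562 (straight) → pose (4.2652, -0.7348, -2.3562)
step 2: θ'=-3.3562 (R=0.5000) → pose (4.7252, -0.5999, -3.3562)
step 3: θ'=-2.6062 (R=2.0000) → pose (3.2789, -0.8338, -2.6062)

(3.2789, -0.8338, -2.6062)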